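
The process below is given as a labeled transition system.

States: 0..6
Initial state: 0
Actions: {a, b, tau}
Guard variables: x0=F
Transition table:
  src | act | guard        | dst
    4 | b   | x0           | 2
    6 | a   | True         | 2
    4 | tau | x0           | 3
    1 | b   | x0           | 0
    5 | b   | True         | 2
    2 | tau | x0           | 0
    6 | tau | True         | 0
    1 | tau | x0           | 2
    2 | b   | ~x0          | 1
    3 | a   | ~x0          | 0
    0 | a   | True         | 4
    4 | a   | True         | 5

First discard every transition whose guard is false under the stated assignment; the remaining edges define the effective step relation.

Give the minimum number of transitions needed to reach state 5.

Breadth-first toward 5:
  Layer 0: {0}
  Layer 1: {4}
  Layer 2: {5}
first hit 5 at d=2 via a·a

Answer: 2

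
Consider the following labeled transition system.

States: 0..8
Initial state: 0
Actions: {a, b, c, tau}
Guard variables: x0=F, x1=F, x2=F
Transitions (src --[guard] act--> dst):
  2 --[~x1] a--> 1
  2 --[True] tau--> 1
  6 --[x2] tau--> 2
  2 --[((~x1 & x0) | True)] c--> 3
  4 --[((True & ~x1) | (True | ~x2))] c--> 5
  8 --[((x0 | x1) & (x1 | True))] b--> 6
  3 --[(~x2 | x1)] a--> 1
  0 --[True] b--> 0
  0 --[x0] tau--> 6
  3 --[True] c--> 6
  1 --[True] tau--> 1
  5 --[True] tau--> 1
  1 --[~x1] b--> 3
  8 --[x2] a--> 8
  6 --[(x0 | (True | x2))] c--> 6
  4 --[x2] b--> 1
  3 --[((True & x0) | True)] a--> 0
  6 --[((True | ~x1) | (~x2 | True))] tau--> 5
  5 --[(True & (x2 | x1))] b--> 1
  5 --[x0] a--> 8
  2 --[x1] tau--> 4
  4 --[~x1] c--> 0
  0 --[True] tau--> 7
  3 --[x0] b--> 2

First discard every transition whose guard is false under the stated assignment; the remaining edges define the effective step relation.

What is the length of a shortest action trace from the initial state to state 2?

BFS to 2:
  Layer 0: {0}
  Layer 1: {7}
2 never appears.

Answer: UNREACHABLE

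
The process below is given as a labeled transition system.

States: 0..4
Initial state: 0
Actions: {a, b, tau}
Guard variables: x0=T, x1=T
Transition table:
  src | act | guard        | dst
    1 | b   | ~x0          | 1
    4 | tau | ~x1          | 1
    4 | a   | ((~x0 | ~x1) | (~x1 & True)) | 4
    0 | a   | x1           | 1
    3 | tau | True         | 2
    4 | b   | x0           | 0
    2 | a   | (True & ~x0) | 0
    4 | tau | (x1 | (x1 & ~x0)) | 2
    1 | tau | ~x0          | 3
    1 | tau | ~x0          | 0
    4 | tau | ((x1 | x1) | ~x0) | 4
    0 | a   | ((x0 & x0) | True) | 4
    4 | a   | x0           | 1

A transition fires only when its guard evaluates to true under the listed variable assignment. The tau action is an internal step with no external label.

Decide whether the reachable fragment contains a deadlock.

Answer: DEADLOCK at state 1

Working:
Reach set: {0,1,2,4}
  0: a→1  a→4  [2 out]
  1: ∅  [no exit]
  2: ∅  [no exit]
  4: a→1  b→0  tau→2  tau→4  [4 out]
Path to 1: a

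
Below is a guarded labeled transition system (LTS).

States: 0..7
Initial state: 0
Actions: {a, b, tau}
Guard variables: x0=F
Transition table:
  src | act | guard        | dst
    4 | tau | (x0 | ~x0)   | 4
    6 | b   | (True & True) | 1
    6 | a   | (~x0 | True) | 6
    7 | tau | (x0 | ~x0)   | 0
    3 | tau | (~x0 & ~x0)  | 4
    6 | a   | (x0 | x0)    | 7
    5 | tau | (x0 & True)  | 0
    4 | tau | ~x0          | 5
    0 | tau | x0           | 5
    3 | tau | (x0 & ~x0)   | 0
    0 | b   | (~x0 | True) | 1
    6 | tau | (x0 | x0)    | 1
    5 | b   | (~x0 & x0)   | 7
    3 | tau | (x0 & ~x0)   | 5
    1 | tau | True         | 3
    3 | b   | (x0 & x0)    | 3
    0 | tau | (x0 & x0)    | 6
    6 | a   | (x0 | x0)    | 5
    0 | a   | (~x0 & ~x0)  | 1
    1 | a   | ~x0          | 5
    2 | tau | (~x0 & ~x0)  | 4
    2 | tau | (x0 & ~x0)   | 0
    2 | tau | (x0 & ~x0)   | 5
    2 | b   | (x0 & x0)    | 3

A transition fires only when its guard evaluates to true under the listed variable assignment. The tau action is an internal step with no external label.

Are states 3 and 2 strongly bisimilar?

Answer: BISIMILAR

Working:
Bisimulation quotient by refinement:
  P[0] = {{0,1,2,3,4,5,6,7}}
  P[1] = {{0,6},{1},{2,3,4,7},{5}}
  P[2] = {{0},{1},{2,3},{4},{5},{6},{7}}
7 equivalence class(es) (converged in 3)
class of 3: {2,3}; class of 2: {2,3}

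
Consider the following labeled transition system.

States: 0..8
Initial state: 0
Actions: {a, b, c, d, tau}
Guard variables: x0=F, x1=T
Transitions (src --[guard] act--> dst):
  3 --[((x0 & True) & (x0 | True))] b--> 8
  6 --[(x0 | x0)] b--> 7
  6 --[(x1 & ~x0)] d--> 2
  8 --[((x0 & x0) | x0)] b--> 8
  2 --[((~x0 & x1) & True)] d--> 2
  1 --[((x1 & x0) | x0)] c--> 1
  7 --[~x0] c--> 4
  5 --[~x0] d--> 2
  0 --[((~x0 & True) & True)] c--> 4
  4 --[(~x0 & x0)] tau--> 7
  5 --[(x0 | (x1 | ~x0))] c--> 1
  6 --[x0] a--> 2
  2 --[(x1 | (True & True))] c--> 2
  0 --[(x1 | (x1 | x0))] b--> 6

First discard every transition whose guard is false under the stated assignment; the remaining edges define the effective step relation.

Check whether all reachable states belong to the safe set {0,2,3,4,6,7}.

Safe = {0,2,3,4,6,7}
Reachable = {0,2,4,6}
  0: ok
  2: ok
  4: ok
  6: ok

Answer: INVARIANT HOLDS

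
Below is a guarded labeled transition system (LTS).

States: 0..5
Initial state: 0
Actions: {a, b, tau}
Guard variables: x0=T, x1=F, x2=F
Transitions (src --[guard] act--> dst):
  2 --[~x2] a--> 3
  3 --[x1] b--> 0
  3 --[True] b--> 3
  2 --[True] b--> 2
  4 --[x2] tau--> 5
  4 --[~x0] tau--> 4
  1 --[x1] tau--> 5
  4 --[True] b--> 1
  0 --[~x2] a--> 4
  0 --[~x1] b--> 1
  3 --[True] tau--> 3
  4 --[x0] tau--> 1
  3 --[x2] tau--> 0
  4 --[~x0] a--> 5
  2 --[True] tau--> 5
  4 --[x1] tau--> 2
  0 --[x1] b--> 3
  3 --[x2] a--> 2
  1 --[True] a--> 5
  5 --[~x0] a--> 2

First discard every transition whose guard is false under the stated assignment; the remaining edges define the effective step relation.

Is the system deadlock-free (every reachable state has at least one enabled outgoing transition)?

Answer: DEADLOCK at state 5

Analysis:
Reach set: {0,1,4,5}
  0: a→4  b→1  [deg 2]
  1: a→5  [deg 1]
  4: b→1  tau→1  [deg 2]
  5: ∅  [deadlock]
Path to 5: b·a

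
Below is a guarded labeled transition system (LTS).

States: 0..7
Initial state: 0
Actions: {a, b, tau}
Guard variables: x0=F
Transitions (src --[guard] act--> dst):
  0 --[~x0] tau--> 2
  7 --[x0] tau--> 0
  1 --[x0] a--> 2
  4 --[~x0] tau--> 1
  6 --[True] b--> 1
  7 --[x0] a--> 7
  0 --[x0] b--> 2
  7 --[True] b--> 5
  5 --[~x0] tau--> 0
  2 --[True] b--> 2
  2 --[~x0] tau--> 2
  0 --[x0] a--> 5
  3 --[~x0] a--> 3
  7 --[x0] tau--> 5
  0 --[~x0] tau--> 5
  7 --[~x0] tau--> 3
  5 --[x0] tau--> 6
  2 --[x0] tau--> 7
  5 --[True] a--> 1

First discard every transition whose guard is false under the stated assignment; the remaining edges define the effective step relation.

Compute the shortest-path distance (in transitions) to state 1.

Answer: 2

Analysis:
Layered search for 1:
  depth 0: {0}
  depth 1: {2,5}
  depth 2: {1}
depth(1)=2, e.g. tau·a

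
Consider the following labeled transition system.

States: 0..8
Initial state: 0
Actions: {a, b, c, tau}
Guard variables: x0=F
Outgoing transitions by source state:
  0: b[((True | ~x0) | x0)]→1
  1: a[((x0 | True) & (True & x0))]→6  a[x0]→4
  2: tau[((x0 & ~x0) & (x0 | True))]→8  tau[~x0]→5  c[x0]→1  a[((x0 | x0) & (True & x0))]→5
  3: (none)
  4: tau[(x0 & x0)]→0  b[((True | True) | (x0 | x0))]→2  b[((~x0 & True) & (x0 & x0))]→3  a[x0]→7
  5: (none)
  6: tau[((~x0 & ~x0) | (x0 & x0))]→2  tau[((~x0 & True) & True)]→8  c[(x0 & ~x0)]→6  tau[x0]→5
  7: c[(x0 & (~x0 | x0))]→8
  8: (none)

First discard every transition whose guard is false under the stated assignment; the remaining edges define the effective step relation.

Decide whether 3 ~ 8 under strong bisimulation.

Refine partition for ~:
  P[0] = {{0,1,2,3,4,5,6,7,8}}
  P[1] = {{0,4},{1,3,5,7,8},{2,6}}
  P[2] = {{0},{1,3,5,7,8},{2},{4},{6}}
stable after 3 split(s): 5 block(s)
3∈{1,3,5,7,8}, 8∈{1,3,5,7,8}

Answer: BISIMILAR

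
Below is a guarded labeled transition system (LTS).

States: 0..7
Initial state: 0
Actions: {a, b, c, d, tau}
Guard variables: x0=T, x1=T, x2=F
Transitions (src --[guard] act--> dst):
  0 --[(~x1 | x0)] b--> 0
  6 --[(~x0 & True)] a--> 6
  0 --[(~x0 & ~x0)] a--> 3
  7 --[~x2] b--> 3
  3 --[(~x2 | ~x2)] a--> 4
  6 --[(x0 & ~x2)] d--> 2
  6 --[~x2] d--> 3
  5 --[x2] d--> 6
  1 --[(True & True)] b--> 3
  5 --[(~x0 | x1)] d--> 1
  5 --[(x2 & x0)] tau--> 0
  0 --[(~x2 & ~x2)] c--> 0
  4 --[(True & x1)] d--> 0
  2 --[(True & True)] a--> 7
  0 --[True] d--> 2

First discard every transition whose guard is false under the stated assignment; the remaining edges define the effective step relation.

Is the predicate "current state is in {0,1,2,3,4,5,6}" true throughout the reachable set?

Answer: INVARIANT VIOLATED at state 7

Working:
Allowed set {0,1,2,3,4,5,6}
Reach set: {0,2,3,4,7}
  0: ok
  2: ok
  3: ok
  4: ok
  7: outside
reach 7 via d·a — violates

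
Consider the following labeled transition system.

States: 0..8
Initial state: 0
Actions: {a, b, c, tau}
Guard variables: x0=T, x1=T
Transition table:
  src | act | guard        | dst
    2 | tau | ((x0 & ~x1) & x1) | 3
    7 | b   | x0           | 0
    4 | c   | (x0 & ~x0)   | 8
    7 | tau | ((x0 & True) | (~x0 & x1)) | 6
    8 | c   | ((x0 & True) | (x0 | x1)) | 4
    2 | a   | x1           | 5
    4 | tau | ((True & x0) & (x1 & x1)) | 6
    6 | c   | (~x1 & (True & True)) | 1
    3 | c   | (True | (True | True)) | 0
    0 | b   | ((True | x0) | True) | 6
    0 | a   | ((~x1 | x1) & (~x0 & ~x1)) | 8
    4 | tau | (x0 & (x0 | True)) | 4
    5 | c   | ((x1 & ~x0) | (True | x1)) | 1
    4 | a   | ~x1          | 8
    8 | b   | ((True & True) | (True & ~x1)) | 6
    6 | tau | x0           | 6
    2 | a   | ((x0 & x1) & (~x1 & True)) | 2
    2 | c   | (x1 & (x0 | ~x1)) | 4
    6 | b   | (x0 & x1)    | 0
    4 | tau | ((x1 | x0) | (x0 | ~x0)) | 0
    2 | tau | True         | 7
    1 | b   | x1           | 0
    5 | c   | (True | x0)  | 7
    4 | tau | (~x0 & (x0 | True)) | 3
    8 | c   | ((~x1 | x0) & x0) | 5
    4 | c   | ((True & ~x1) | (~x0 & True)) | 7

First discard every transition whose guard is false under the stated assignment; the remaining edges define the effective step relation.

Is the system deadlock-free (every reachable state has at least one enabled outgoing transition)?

Answer: DEADLOCK-FREE

Trace:
Reach set: {0,6}
  0: b→6  [1 exit(s)]
  6: b→0  tau→6  [2 exit(s)]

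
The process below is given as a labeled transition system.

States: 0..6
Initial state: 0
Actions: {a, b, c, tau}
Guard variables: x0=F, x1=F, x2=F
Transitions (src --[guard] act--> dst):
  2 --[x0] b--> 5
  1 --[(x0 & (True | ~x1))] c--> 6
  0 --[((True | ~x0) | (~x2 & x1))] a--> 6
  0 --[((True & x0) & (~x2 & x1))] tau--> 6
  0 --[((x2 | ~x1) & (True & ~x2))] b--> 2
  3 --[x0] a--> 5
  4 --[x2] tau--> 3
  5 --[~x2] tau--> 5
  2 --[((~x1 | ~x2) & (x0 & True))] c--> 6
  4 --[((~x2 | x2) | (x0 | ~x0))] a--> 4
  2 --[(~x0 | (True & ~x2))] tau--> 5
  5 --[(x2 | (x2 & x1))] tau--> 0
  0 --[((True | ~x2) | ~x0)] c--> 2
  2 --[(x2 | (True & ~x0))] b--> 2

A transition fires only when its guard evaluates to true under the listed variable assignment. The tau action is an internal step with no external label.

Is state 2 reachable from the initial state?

After dropping false guards: 7 live edges.
depth 0: {0}
depth 1: {2,6}  total {0,2,6}
depth 2: {5}  total {0,2,5,6}
Reachable = {0,2,5,6}
Path to 2: b

Answer: REACHABLE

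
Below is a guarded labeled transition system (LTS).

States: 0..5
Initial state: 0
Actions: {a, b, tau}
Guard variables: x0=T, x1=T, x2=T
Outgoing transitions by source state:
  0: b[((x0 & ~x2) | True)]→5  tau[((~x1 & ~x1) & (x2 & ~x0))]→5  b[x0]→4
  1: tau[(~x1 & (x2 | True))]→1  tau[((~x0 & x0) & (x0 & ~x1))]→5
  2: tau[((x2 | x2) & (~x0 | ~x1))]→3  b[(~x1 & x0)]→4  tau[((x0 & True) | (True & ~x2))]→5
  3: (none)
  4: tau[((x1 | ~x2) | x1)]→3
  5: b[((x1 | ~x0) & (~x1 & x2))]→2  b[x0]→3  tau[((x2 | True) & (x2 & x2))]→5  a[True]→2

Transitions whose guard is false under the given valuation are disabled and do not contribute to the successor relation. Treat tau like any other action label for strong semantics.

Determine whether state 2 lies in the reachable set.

Answer: REACHABLE

Trace:
7 transition(s) survive guard evaluation.
depth 0: {0}
depth 1: {4,5}  now seen {0,4,5}
depth 2: {2,3}  now seen {0,2,3,4,5}
Reachable = {0,2,3,4,5}
trace reaching 2: b·a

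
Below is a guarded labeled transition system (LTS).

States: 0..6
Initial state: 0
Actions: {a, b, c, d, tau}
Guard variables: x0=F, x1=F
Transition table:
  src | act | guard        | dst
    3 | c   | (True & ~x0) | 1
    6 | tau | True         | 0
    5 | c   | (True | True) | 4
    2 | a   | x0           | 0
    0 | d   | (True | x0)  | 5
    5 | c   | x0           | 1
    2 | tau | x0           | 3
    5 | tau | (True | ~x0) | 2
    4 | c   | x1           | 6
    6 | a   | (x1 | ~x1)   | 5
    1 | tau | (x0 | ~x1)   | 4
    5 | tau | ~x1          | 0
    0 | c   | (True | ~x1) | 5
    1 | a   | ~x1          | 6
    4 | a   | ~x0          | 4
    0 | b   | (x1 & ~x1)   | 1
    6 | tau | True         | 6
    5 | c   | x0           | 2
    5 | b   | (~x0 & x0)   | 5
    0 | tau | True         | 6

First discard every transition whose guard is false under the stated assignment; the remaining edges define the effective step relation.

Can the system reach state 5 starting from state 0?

Answer: REACHABLE

Analysis:
13 transition(s) survive guard evaluation.
depth 0: {0}
depth 1: {5,6}  total {0,5,6}
depth 2: {2,4}  total {0,2,4,5,6}
Reach set: {0,2,4,5,6}
witness 5: d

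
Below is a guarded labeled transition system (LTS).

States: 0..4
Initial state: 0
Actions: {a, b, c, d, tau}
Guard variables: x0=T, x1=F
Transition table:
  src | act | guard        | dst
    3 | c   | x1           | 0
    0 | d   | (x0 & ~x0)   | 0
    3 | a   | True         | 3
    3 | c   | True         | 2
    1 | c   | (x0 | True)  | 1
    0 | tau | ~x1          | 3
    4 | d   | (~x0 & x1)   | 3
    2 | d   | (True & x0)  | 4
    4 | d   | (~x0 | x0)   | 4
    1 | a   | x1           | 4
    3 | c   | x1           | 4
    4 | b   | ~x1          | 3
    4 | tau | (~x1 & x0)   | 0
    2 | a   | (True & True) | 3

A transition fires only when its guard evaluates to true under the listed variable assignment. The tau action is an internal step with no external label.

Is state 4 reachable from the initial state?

Answer: REACHABLE

Trace:
Guard filter leaves 9 enabled edge(s).
L0 = {0}
L1 = {3}  now seen {0,3}
L2 = {2}  now seen {0,2,3}
L3 = {4}  now seen {0,2,3,4}
Reachable = {0,2,3,4}
witness 4: tau·c·d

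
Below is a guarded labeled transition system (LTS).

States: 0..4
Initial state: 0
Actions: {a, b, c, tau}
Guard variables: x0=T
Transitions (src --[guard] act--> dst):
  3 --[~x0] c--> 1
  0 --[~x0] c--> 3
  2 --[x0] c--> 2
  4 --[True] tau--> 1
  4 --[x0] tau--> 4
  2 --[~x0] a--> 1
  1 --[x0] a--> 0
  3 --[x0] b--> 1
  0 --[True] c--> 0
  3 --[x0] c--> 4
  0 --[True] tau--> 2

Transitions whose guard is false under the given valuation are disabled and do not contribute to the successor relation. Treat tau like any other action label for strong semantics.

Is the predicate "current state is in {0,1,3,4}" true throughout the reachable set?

Allowed set {0,1,3,4}
Reachable = {0,2}
  0: safe
  2: VIOLATES
counterexample path to 2: tau

Answer: INVARIANT VIOLATED at state 2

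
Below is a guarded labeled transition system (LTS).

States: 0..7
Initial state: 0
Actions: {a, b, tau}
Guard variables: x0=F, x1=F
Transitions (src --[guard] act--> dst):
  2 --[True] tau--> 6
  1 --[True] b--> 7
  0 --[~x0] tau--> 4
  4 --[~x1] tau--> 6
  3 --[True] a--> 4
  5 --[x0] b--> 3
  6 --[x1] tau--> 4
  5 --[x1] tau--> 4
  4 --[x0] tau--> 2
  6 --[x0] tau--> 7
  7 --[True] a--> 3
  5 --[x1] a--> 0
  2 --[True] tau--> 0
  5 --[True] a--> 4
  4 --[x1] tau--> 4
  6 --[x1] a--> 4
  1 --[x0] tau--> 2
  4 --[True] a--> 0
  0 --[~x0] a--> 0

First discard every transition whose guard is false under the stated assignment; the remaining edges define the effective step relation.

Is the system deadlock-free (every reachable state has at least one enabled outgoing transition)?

Answer: DEADLOCK at state 6

Analysis:
R = {0,4,6}
  0: a→0  tau→4  [2 out]
  4: a→0  tau→6  [2 out]
  6: ∅  [deadlock]
Path to 6: tau·tau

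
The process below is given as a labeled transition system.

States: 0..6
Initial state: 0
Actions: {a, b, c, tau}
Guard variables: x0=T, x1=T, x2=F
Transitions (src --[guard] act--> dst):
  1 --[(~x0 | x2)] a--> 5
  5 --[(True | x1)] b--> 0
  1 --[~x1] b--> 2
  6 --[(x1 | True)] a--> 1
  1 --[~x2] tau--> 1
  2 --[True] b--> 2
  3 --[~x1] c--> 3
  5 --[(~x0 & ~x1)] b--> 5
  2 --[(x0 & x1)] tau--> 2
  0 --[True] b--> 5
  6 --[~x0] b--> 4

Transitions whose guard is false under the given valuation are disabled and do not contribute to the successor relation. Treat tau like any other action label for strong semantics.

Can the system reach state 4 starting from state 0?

After dropping false guards: 6 live edges.
depth 0: {0}
depth 1: {5}  cumulative {0,5}
Reachable = {0,5}

Answer: UNREACHABLE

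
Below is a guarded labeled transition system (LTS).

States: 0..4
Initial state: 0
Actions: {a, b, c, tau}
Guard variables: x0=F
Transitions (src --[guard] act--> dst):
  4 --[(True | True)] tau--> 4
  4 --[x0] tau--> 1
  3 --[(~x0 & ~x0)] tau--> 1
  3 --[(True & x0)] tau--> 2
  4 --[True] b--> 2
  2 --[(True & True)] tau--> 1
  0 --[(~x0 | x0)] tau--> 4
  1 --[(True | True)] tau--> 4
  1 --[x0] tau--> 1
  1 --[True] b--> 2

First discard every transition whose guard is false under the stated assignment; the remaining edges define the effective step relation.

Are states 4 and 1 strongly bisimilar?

Refine partition for ~:
  round 0: {{0,1,2,3,4}}
  round 1: {{0,2,3},{1,4}}
Fixed point at round 2; 2 class(es).
class of 4: {1,4}; class of 1: {1,4}

Answer: BISIMILAR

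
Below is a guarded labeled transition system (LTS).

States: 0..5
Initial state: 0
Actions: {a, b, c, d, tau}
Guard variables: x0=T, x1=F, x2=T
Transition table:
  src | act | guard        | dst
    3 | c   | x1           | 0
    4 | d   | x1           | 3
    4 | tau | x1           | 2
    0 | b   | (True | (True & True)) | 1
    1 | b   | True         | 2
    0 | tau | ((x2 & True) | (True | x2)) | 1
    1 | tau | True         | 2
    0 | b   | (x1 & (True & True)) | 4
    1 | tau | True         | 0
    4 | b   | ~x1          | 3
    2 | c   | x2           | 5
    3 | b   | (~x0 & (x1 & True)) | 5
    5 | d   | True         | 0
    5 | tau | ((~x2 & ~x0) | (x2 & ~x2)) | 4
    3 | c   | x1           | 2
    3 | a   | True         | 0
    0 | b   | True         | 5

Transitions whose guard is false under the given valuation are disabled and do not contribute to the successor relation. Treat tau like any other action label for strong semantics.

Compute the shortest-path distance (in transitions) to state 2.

Answer: 2

Working:
Layered search for 2:
  L0 = {0}
  L1 = {1,5}
  L2 = {2}
depth(2)=2, e.g. b·b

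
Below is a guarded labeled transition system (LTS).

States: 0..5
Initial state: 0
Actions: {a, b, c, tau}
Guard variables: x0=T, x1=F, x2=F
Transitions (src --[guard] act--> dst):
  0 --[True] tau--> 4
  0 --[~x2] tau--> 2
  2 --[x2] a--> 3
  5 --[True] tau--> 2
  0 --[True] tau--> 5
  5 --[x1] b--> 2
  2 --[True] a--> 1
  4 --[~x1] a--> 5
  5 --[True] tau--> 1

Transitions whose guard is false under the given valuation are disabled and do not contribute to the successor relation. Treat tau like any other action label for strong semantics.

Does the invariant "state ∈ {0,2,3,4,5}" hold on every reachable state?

Answer: INVARIANT VIOLATED at state 1

Analysis:
Safe = {0,2,3,4,5}
Reach set: {0,1,2,4,5}
  0: safe
  1: outside
  2: safe
  4: safe
  5: safe
counterexample path to 1: tau·a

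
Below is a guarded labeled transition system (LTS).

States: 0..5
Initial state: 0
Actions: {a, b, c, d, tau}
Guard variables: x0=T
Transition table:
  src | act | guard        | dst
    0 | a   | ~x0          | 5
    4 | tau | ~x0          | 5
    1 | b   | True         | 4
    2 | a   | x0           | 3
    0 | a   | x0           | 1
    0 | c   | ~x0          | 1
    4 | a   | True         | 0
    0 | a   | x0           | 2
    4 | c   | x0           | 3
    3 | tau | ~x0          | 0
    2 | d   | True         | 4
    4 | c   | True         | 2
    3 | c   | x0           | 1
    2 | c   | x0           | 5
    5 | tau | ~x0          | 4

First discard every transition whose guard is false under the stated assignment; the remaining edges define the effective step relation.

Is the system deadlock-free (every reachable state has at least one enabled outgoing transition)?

Answer: DEADLOCK at state 5

Analysis:
Reachable = {0,1,2,3,4,5}
  0: a→1  a→2  [2 out]
  1: b→4  [1 out]
  2: a→3  c→5  d→4  [3 out]
  3: c→1  [1 out]
  4: a→0  c→2  c→3  [3 out]
  5: ∅  [no exit]
trace reaching 5: a·c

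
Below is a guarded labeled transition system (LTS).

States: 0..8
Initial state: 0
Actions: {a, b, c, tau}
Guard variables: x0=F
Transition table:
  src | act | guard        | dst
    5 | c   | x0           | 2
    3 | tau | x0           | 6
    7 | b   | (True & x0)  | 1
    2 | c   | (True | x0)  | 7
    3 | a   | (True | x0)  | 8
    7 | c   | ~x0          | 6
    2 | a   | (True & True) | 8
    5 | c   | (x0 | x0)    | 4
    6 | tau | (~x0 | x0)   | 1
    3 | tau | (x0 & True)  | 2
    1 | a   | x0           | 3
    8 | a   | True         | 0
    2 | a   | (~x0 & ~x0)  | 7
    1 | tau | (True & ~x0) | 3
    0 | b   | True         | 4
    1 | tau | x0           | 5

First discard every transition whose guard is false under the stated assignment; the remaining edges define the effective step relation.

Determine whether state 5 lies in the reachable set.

Answer: UNREACHABLE

Analysis:
9 transition(s) survive guard evaluation.
Layer 0: {0}
Layer 1: {4}  now seen {0,4}
Reachable = {0,4}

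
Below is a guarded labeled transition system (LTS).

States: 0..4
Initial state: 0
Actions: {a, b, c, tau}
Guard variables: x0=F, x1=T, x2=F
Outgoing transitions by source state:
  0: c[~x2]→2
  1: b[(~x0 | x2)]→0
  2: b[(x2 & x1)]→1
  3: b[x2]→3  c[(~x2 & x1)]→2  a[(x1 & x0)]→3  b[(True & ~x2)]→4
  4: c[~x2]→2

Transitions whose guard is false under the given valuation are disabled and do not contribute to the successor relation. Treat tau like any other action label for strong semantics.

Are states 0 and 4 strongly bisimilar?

Answer: BISIMILAR

Analysis:
Refine partition for ~:
  round 0: {{0,1,2,3,4}}
  round 1: {{0,4},{1},{2},{3}}
stable after 2 split(s): 4 block(s)
[0]={0,4}  [4]={0,4}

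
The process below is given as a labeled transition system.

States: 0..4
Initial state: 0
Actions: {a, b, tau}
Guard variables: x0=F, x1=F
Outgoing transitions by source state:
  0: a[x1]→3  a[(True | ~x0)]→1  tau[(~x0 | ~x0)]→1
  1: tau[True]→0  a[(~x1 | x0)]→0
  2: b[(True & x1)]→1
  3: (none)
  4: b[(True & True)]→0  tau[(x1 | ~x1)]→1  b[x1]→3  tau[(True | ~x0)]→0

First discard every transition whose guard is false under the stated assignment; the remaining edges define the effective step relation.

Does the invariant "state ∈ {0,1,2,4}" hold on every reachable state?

Answer: INVARIANT HOLDS

Trace:
Allowed set {0,1,2,4}
Reachable = {0,1}
  0: ok
  1: ok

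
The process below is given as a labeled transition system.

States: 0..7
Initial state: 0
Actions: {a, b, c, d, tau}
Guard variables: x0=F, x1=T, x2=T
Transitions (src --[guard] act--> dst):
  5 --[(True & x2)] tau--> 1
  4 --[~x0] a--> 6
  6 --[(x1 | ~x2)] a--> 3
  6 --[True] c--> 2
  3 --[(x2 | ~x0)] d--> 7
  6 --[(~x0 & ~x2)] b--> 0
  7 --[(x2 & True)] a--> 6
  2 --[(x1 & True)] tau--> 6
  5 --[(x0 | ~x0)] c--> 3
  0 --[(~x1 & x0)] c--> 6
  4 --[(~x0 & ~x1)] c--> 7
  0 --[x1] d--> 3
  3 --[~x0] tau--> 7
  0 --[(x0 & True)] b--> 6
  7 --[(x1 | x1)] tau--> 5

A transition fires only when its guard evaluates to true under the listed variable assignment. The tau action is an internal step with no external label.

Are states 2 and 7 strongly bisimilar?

Answer: NOT BISIMILAR

Working:
Bisimulation quotient by refinement:
  π0 = {{0,1,2,3,4,5,6,7}}
  π1 = {{0},{1},{2},{3},{4},{5},{6},{7}}
8 equivalence class(es) (converged in 2)
[2]={2}  [7]={7}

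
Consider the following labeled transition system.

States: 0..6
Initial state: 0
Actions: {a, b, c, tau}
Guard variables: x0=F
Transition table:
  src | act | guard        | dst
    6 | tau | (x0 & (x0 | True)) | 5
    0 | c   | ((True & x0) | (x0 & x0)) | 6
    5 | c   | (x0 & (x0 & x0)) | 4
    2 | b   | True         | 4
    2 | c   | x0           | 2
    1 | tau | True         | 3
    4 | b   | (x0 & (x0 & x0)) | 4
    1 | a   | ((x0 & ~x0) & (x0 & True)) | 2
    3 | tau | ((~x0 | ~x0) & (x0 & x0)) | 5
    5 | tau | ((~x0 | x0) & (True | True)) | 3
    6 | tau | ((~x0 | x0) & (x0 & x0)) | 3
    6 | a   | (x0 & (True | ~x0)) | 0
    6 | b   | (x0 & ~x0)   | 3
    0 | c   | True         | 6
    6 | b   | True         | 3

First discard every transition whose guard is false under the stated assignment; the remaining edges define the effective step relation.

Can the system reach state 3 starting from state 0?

Answer: REACHABLE

Analysis:
Guard filter leaves 5 enabled edge(s).
depth 0: {0}
depth 1: {6}  now seen {0,6}
depth 2: {3}  now seen {0,3,6}
Reachable = {0,3,6}
witness 3: c·b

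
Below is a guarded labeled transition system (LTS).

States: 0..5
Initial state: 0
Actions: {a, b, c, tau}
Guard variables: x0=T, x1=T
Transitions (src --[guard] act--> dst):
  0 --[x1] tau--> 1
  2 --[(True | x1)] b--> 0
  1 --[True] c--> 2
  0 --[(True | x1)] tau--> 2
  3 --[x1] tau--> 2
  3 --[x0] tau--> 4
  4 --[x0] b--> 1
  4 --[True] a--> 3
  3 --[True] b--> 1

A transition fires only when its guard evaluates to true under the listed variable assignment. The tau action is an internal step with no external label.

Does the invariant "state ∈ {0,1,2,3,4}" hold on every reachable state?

Answer: INVARIANT HOLDS

Trace:
Inv-set: {0,1,2,3,4}
Reachable = {0,1,2}
  0: ✓
  1: ✓
  2: ✓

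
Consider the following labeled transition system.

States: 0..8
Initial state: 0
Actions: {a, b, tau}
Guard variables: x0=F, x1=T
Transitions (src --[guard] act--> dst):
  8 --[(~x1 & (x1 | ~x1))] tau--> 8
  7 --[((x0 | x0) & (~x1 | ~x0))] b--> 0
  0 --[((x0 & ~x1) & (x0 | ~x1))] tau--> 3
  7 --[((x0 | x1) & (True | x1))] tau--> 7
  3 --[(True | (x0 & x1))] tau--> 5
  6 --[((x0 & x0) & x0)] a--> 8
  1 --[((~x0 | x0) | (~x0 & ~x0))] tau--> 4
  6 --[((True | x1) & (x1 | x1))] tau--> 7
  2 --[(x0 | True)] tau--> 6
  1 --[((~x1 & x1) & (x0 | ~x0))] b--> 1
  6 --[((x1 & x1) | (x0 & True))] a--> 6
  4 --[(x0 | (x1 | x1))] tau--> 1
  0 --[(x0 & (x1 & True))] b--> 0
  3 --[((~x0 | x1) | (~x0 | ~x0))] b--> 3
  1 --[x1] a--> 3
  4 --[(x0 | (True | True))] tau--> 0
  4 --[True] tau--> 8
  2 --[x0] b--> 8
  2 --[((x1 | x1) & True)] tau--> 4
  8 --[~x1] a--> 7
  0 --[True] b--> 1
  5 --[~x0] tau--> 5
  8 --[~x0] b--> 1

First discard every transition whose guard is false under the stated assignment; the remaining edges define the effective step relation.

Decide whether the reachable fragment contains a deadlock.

Reachable = {0,1,3,4,5,8}
  0: b→1  [deg 1]
  1: a→3  tau→4  [deg 2]
  3: b→3  tau→5  [deg 2]
  4: tau→0  tau→1  tau→8  [deg 3]
  5: tau→5  [deg 1]
  8: b→1  [deg 1]

Answer: DEADLOCK-FREE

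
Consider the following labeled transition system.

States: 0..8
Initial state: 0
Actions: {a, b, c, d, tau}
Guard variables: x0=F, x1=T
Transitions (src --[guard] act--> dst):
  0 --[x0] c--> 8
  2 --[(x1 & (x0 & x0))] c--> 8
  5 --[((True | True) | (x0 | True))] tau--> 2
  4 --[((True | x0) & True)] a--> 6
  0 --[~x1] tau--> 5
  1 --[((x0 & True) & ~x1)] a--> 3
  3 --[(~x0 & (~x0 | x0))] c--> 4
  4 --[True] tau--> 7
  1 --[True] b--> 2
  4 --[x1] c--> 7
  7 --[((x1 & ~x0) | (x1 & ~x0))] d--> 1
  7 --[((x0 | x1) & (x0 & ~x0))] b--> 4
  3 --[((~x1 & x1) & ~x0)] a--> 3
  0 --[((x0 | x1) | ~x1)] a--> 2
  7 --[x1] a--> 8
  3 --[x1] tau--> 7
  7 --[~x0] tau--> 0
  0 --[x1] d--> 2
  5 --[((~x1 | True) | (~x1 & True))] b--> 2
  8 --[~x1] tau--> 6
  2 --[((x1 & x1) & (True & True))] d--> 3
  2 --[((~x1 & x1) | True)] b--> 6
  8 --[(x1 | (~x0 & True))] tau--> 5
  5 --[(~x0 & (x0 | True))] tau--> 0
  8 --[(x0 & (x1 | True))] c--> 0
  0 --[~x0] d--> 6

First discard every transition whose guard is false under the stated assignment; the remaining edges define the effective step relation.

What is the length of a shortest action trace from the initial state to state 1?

Breadth-first toward 1:
  L0 = {0}
  L1 = {2,6}
  L2 = {3}
  L3 = {4,7}
  L4 = {1,8}
1 enters at depth 4; path a·d·tau·d

Answer: 4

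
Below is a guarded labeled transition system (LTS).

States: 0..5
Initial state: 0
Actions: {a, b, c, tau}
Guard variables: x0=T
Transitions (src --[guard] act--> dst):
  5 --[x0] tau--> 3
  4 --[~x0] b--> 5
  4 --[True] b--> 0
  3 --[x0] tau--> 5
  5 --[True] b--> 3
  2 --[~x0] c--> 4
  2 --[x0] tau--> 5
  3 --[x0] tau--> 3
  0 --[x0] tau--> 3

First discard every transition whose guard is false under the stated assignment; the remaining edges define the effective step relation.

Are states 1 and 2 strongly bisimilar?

Answer: NOT BISIMILAR

Working:
Bisimulation quotient by refinement:
  round 0: {{0,1,2,3,4,5}}
  round 1: {{0,2,3},{1},{4},{5}}
  round 2: {{0},{1},{2},{3},{4},{5}}
Fixed point at round 3; 6 class(es).
class of 1: {1}; class of 2: {2}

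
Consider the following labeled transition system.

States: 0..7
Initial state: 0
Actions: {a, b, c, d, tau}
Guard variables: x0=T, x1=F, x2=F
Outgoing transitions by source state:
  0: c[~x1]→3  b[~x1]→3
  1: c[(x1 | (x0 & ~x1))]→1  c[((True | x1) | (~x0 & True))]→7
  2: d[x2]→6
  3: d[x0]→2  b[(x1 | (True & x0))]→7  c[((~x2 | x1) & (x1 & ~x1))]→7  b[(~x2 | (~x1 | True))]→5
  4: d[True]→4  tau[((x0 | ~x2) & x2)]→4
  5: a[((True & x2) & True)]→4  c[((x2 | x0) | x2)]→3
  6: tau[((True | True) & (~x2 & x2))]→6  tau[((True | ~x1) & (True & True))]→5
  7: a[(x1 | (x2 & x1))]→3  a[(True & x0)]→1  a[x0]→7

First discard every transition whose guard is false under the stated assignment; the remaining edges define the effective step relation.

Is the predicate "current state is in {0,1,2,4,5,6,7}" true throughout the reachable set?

Safe = {0,1,2,4,5,6,7}
R = {0,1,2,3,5,7}
  0: ✓
  1: ✓
  2: ✓
  3: ✗ unsafe
  5: ✓
  7: ✓
counterexample path to 3: c

Answer: INVARIANT VIOLATED at state 3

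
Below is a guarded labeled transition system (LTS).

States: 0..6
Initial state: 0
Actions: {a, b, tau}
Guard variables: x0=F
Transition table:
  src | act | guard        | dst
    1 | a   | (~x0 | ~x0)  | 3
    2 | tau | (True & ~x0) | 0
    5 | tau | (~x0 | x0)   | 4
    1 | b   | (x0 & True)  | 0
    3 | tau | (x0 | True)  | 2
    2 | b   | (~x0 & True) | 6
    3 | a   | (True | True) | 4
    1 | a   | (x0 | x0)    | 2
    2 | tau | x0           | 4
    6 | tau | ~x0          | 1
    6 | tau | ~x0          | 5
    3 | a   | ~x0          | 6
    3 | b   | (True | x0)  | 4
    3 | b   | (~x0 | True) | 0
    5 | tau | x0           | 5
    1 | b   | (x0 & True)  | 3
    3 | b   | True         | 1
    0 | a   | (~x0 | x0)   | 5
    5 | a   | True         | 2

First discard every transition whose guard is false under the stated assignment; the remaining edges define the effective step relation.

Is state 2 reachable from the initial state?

After dropping false guards: 14 live edges.
depth 0: {0}
depth 1: {5}  cumulative {0,5}
depth 2: {2,4}  cumulative {0,2,4,5}
depth 3: {6}  cumulative {0,2,4,5,6}
depth 4: {1}  cumulative {0,1,2,4,5,6}
depth 5: {3}  cumulative {0,1,2,3,4,5,6}
R = {0,1,2,3,4,5,6}
Path to 2: a·a

Answer: REACHABLE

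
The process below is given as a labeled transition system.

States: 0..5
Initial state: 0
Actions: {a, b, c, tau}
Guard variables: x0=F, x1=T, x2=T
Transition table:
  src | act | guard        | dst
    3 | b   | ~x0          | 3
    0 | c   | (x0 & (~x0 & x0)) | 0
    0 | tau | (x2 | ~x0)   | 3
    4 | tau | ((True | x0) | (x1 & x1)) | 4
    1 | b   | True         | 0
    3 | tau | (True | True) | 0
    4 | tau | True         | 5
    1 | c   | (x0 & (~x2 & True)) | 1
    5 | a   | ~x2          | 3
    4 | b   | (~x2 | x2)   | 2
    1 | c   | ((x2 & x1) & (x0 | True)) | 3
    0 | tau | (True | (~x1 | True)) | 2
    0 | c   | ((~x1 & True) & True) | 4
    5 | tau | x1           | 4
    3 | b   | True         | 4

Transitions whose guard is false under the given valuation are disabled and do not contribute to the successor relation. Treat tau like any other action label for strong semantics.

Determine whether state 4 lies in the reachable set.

Answer: REACHABLE

Working:
Guard filter leaves 11 enabled edge(s).
L0 = {0}
L1 = {2,3}  now seen {0,2,3}
L2 = {4}  now seen {0,2,3,4}
L3 = {5}  now seen {0,2,3,4,5}
Reach set: {0,2,3,4,5}
witness 4: tau·b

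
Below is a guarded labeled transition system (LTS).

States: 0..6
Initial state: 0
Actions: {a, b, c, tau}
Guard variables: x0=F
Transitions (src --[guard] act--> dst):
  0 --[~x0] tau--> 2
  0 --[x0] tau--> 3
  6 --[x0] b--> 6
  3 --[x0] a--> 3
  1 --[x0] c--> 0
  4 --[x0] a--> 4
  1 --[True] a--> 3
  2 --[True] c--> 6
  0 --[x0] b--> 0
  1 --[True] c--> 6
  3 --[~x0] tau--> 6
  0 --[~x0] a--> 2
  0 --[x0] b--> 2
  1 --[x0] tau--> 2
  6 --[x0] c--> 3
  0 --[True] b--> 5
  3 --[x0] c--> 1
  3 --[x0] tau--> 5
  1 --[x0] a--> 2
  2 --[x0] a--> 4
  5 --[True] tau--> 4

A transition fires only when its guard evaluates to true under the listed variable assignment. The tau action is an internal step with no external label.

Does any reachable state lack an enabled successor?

Reach set: {0,2,4,5,6}
  0: a→2  b→5  tau→2  [3 exit(s)]
  2: c→6  [1 exit(s)]
  4: ∅  [deadlock]
  5: tau→4  [1 exit(s)]
  6: ∅  [deadlock]
trace reaching 4: b·tau

Answer: DEADLOCK at state 4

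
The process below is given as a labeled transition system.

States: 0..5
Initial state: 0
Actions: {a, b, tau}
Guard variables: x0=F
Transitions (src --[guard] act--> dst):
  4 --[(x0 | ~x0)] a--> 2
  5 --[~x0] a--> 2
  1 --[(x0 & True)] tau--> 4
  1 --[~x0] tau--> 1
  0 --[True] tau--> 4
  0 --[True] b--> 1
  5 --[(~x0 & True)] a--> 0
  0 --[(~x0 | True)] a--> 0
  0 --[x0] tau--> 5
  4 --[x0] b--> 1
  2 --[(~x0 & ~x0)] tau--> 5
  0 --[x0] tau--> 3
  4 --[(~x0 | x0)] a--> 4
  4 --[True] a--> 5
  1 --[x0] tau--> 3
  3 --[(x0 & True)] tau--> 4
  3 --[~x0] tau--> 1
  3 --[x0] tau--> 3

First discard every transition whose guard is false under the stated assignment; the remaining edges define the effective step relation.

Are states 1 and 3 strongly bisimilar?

Compute ~ classes (split until stable):
  P[0] = {{0,1,2,3,4,5}}
  P[1] = {{0},{1,2,3},{4,5}}
  P[2] = {{0},{1,3},{2},{4},{5}}
stable after 3 split(s): 5 block(s)
[1]={1,3}  [3]={1,3}

Answer: BISIMILAR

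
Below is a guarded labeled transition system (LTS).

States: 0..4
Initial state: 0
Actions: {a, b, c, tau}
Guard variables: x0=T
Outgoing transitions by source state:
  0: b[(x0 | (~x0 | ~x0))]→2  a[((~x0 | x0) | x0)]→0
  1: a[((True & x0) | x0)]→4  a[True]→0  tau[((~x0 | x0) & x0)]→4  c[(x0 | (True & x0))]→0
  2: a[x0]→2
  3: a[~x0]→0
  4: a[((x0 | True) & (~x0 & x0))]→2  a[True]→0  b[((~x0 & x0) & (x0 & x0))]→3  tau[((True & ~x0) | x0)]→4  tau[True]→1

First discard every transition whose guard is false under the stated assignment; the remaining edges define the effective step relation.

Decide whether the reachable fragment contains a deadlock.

Answer: DEADLOCK-FREE

Working:
Reach set: {0,2}
  0: a→0  b→2  [2 out]
  2: a→2  [1 out]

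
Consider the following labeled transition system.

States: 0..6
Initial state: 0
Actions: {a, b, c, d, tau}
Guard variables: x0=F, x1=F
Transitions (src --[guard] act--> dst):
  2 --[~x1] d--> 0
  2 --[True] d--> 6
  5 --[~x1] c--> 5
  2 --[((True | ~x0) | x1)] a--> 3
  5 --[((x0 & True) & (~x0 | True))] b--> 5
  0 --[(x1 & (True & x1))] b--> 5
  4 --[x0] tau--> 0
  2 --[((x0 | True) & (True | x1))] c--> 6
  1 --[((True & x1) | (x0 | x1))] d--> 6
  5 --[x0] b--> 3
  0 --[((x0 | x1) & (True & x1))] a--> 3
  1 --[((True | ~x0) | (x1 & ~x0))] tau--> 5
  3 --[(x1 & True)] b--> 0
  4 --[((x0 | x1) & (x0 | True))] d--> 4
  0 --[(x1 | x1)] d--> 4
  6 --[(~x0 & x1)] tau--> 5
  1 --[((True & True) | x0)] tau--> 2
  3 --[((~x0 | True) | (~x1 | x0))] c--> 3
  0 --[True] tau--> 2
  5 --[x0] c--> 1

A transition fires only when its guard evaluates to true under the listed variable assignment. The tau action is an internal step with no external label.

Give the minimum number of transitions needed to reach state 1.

Layered search for 1:
  Layer 0: {0}
  Layer 1: {2}
  Layer 2: {3,6}
1 never appears.

Answer: UNREACHABLE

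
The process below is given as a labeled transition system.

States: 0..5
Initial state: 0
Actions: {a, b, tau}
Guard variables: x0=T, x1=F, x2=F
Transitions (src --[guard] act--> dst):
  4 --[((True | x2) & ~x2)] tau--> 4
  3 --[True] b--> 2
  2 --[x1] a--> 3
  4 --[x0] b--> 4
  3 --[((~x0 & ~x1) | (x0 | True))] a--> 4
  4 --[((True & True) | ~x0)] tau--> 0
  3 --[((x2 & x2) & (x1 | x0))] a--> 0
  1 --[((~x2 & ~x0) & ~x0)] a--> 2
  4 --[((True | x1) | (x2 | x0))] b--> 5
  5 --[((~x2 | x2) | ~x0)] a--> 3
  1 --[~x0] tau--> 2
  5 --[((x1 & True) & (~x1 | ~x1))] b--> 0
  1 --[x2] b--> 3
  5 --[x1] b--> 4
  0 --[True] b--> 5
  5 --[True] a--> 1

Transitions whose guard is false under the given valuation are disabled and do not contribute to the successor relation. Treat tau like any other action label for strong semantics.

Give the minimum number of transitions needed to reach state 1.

Answer: 2

Working:
Breadth-first toward 1:
  Layer 0: {0}
  Layer 1: {5}
  Layer 2: {1,3}
depth(1)=2, e.g. b·a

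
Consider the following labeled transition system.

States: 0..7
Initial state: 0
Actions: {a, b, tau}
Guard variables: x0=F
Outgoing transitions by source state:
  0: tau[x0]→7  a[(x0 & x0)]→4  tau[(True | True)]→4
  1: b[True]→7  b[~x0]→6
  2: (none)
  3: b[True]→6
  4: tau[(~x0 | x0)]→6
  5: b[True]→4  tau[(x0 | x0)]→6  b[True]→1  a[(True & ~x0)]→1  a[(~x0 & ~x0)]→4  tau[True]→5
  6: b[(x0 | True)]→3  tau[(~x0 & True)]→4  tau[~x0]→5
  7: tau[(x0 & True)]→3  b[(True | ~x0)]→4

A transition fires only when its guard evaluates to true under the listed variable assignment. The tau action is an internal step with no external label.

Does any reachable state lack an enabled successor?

Answer: DEADLOCK-FREE

Working:
Reach set: {0,1,3,4,5,6,7}
  0: tau→4  [1 exit(s)]
  1: b→6  b→7  [2 exit(s)]
  3: b→6  [1 exit(s)]
  4: tau→6  [1 exit(s)]
  5: a→1  a→4  b→1  b→4  tau→5  [5 exit(s)]
  6: b→3  tau→4  tau→5  [3 exit(s)]
  7: b→4  [1 exit(s)]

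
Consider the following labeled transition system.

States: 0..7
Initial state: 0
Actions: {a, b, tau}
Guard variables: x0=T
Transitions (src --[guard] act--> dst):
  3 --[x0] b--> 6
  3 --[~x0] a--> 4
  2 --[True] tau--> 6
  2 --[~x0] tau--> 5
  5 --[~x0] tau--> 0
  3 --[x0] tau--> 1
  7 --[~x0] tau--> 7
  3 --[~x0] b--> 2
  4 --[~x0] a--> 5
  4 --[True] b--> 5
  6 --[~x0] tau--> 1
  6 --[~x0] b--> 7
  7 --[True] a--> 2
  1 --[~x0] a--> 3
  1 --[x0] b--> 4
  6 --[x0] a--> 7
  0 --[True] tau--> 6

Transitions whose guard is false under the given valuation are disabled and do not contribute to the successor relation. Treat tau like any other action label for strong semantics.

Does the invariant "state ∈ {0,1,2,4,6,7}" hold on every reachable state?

Safe = {0,1,2,4,6,7}
R = {0,2,6,7}
  0: ✓
  2: ✓
  6: ✓
  7: ✓

Answer: INVARIANT HOLDS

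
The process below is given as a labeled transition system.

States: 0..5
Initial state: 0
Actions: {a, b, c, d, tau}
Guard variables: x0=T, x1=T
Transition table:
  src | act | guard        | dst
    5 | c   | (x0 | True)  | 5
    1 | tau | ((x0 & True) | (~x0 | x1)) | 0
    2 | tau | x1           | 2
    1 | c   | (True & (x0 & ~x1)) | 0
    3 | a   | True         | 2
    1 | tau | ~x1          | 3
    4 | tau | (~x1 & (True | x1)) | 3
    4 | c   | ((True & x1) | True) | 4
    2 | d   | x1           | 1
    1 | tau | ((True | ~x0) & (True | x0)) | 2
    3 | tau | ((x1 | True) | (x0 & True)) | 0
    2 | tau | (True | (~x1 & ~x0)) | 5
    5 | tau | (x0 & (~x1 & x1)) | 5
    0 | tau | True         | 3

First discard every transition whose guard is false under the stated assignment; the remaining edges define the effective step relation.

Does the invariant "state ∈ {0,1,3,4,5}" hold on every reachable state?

Safe = {0,1,3,4,5}
R = {0,1,2,3,5}
  0: ok
  1: ok
  2: VIOLATES
  3: ok
  5: ok
reach 2 via tau·a — violates

Answer: INVARIANT VIOLATED at state 2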